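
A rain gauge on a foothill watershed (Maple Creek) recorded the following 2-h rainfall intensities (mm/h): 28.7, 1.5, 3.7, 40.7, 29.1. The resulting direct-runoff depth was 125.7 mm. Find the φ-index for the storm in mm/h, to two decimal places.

φ ≈ 11.88 mm/h

Only the 3 blocks with intensity above φ contribute runoff: 28.7, 40.7, 29.1 mm/h.
Σ(I−φ)·Δt = d  ⇒  (28.7+40.7+29.1 − 3φ)·2 = 125.7
φ = (98.50 − 125.7/2) / 3 = 11.88 mm/h.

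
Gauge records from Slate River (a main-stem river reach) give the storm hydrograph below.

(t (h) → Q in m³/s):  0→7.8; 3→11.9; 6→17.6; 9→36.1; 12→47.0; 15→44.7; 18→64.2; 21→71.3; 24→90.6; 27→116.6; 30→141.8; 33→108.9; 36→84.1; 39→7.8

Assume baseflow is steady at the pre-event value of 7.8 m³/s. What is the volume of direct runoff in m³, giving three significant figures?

Direct-runoff ordinates (Q − Q_b): 0.0, 4.1, 9.8, 28.3, 39.2, 36.9, 56.4, 63.5, 82.8, 108.8, 134.0, 101.1, 76.3, 0.0 m³/s.
ΣQ_DR = 741.2 m³/s.
With Δt = 3 h = 10800 s, V = ΣQ_DR · Δt = 741.2 × 10800 = 8.00 × 10^6 m³.

V ≈ 8.00 × 10^6 m³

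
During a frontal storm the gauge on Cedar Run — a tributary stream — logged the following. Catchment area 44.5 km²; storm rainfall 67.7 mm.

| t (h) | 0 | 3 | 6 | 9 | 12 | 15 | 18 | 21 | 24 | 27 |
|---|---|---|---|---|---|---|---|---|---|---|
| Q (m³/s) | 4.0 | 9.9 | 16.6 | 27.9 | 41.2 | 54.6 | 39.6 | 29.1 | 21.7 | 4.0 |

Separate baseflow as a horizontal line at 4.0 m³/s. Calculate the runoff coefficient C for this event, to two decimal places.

ΣQ_DR = 208.6 m³/s; V = ΣQ_DR·Δt = 2.253 × 10^6 m³.
Runoff depth d = V / A = 50.63 mm.
C = d / P = 50.63 / 67.7 = 0.75.

C ≈ 0.75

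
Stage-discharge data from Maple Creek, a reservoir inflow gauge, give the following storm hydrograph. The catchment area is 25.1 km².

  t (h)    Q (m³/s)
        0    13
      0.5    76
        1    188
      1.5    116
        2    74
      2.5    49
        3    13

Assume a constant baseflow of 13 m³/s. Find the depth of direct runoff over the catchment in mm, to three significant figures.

d ≈ 31.4 mm

Direct runoff: 0.0, 63.0, 175.0, 103.0, 61.0, 36.0, 0.0 m³/s; ΣQ_DR = 438.0 m³/s.
V = ΣQ_DR · Δt = 438.0 × 1800 s = 7.884 × 10^5 m³.
Over A = 25.1 km², depth = V / A = 31.4 mm.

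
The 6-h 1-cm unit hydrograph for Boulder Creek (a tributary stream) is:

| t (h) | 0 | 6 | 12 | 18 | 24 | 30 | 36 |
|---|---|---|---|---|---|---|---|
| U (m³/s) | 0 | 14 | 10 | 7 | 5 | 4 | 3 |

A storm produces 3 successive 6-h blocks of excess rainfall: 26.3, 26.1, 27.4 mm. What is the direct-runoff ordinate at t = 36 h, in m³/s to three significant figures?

Q ≈ 32.0 m³/s

By discrete convolution, Q_j = Σ (P_i / 10 mm) · U_{j−i}.
At t = 36 h (j=6): Q = (26.3/10)·3 + (26.1/10)·4 + (27.4/10)·5 = 32.0 m³/s.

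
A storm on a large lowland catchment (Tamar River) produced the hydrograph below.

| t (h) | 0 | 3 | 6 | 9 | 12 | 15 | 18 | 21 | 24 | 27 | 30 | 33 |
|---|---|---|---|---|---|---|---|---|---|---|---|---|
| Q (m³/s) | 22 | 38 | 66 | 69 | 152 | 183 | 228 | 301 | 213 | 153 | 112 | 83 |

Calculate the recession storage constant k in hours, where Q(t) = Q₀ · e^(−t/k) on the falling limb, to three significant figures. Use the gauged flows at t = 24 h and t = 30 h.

k ≈ 9.33 h

On the falling limb, Q drops from 213 to 112 m³/s between t = 24 h and t = 30 h (Δt = 6 h).
k = −Δt / ln(Q₂/Q₁) = −6 / ln(112/213) = 9.33 h.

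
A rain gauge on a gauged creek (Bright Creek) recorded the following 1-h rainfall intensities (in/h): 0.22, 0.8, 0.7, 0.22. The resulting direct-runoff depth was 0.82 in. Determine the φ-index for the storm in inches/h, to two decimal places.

Only the 2 blocks with intensity above φ contribute runoff: 0.8, 0.7 in/h.
Σ(I−φ)·Δt = d  ⇒  (0.8+0.7 − 2φ)·1 = 0.82
φ = (1.500 − 0.82/1) / 2 = 0.34 in/h.

φ ≈ 0.34 in/h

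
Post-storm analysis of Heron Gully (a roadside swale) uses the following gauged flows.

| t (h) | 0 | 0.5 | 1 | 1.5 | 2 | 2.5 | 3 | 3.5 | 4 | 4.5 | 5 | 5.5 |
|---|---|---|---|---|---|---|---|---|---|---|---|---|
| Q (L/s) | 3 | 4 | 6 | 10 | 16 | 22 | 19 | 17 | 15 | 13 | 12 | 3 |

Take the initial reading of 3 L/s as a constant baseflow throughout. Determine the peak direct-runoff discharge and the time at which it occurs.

Subtracting baseflow gives direct-runoff ordinates: 0.0, 1.0, 3.0, 7.0, 13.0, 19.0, 16.0, 14.0, 12.0, 10.0, 9.0, 0.0 L/s.
The maximum is 19.0 L/s, occurring at the reading for t = 2.5 h.

Q_p = 19.0 L/s at t = 2.5 h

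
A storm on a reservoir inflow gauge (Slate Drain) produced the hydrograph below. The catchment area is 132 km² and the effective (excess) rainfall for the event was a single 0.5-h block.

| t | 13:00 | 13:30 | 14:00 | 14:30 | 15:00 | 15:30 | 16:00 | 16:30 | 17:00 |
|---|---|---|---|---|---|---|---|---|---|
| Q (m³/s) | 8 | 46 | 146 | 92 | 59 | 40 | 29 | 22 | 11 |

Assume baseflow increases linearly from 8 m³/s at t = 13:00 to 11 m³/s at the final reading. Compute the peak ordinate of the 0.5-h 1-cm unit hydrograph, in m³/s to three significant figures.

U_p ≈ 274 m³/s

Direct runoff: 0.00, 37.62, 137.25, 82.88, 49.50, 30.12, 18.75, 11.38, 0.00 m³/s; ΣQ_DR = 367.5 m³/s, peak = 137.25 m³/s.
Runoff depth d = ΣQ_DR·Δt / A = 367.5 × 1800 / (132 km²) = 5.011 mm.
The 1-cm UH is the DRH scaled by (10 mm)/d, so U_p = 137.25 × 10/5.011 = 274 m³/s.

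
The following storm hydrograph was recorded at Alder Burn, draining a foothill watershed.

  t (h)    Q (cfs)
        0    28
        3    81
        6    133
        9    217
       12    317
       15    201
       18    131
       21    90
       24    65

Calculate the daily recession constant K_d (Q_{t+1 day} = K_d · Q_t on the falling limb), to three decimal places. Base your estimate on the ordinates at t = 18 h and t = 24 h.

Between t = 18 h and t = 24 h the flow falls from 131 to 65 cfs over 2×3 h = 6 h.
Per-interval ratio K = (65/131)^(1/2) = 0.7044; K_d = K^(24/3) = 0.061.

K_d ≈ 0.061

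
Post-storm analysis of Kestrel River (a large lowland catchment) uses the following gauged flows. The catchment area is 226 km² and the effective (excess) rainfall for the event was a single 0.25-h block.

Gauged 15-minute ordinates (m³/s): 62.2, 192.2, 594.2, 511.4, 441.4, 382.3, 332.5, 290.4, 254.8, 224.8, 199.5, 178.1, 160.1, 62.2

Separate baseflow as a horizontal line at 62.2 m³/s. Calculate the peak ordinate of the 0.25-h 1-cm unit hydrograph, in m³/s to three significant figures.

U_p ≈ 443 m³/s

Direct runoff: 0.0, 130.0, 532.0, 449.2, 379.2, 320.1, 270.3, 228.2, 192.6, 162.6, 137.3, 115.9, 97.9, 0.0 m³/s; ΣQ_DR = 3015 m³/s, peak = 532.0 m³/s.
Runoff depth d = ΣQ_DR·Δt / A = 3015 × 900 / (226 km²) = 12.01 mm.
The 1-cm UH is the DRH scaled by (10 mm)/d, so U_p = 532.0 × 10/12.01 = 443 m³/s.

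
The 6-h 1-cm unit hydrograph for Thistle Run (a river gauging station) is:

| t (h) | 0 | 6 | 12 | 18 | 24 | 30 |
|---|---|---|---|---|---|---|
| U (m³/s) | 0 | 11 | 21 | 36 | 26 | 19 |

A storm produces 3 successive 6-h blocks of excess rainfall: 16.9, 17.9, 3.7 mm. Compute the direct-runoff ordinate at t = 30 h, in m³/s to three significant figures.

By discrete convolution, Q_j = Σ (P_i / 10 mm) · U_{j−i}.
At t = 30 h (j=5): Q = (16.9/10)·19 + (17.9/10)·26 + (3.7/10)·36 = 92.0 m³/s.

Q ≈ 92.0 m³/s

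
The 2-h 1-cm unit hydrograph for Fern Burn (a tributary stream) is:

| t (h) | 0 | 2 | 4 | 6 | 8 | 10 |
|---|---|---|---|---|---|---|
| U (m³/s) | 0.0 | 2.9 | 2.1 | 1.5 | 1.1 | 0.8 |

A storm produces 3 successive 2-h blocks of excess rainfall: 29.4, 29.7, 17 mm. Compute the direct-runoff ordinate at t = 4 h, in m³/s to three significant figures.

Q ≈ 14.8 m³/s

By discrete convolution, Q_j = Σ (P_i / 10 mm) · U_{j−i}.
At t = 4 h (j=2): Q = (29.4/10)·2.1 + (29.7/10)·2.9 + (17/10)·0.0 = 14.8 m³/s.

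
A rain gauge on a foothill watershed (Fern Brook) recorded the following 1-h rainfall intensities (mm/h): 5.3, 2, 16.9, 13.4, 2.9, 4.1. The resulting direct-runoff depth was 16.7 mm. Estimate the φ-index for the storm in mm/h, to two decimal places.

Only the 2 blocks with intensity above φ contribute runoff: 16.9, 13.4 mm/h.
Σ(I−φ)·Δt = d  ⇒  (16.9+13.4 − 2φ)·1 = 16.7
φ = (30.30 − 16.7/1) / 2 = 6.80 mm/h.

φ ≈ 6.80 mm/h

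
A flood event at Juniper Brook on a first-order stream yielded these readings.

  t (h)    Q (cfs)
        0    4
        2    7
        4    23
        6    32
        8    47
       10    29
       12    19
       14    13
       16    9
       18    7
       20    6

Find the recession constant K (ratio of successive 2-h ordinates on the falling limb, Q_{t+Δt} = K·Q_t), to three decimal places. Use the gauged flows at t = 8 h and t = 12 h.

Using the recession-limb readings at t = 8 h and t = 12 h: Q falls from 47 to 19 cfs over 2 intervals.
K = (Q₂/Q₁)^(1/2) = (19/47)^(1/2) = 0.636.

K ≈ 0.636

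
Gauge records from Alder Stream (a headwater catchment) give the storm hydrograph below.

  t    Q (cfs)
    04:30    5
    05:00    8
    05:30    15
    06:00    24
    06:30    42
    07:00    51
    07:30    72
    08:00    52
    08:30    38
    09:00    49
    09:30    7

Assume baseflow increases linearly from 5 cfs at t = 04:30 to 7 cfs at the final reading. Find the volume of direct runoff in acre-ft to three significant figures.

Direct-runoff ordinates (Q − Q_b): 0.00, 2.80, 9.60, 18.40, 36.20, 45.00, 65.80, 45.60, 31.40, 42.20, 0.00 cfs.
ΣQ_DR = 297.0 cfs.
With Δt = 0.5 h = 1800 s, V = ΣQ_DR · Δt = 297.0 × 1800 = 5.35 × 10^5 ft³ = 12.3 acre-ft.

V ≈ 12.3 acre-ft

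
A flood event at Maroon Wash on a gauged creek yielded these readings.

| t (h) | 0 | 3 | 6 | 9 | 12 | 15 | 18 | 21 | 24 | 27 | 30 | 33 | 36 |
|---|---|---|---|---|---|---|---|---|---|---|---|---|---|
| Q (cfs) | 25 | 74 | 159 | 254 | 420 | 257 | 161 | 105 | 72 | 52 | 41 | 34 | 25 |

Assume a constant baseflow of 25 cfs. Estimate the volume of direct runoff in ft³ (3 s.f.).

Direct-runoff ordinates (Q − Q_b): 0.0, 49.0, 134.0, 229.0, 395.0, 232.0, 136.0, 80.0, 47.0, 27.0, 16.0, 9.0, 0.0 cfs.
ΣQ_DR = 1354 cfs.
With Δt = 3 h = 10800 s, V = ΣQ_DR · Δt = 1354 × 10800 = 1.46 × 10^7 ft³.

V ≈ 1.46 × 10^7 ft³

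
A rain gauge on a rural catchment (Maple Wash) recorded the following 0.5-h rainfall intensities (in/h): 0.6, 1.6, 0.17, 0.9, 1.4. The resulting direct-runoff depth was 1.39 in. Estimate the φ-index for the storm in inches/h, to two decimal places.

φ ≈ 0.43 in/h

Only the 4 blocks with intensity above φ contribute runoff: 0.6, 1.6, 0.9, 1.4 in/h.
Σ(I−φ)·Δt = d  ⇒  (0.6+1.6+0.9+1.4 − 4φ)·0.5 = 1.39
φ = (4.500 − 1.39/0.5) / 4 = 0.43 in/h.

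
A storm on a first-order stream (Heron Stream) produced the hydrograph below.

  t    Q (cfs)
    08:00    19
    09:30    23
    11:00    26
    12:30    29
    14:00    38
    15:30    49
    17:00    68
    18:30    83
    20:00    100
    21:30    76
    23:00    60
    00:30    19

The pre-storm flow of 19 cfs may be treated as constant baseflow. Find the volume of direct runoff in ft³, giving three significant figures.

Direct-runoff ordinates (Q − Q_b): 0.0, 4.0, 7.0, 10.0, 19.0, 30.0, 49.0, 64.0, 81.0, 57.0, 41.0, 0.0 cfs.
ΣQ_DR = 362.0 cfs.
With Δt = 1.5 h = 5400 s, V = ΣQ_DR · Δt = 362.0 × 5400 = 1.95 × 10^6 ft³.

V ≈ 1.95 × 10^6 ft³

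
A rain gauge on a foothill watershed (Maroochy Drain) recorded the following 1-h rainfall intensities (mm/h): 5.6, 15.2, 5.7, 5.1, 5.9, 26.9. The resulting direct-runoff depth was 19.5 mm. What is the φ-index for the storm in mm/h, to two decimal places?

Only the 2 blocks with intensity above φ contribute runoff: 15.2, 26.9 mm/h.
Σ(I−φ)·Δt = d  ⇒  (15.2+26.9 − 2φ)·1 = 19.5
φ = (42.10 − 19.5/1) / 2 = 11.30 mm/h.

φ ≈ 11.30 mm/h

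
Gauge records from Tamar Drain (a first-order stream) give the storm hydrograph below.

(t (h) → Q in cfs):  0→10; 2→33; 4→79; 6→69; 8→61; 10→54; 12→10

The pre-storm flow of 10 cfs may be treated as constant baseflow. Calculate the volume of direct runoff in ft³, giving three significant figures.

Direct-runoff ordinates (Q − Q_b): 0.0, 23.0, 69.0, 59.0, 51.0, 44.0, 0.0 cfs.
ΣQ_DR = 246.0 cfs.
With Δt = 2 h = 7200 s, V = ΣQ_DR · Δt = 246.0 × 7200 = 1.77 × 10^6 ft³.

V ≈ 1.77 × 10^6 ft³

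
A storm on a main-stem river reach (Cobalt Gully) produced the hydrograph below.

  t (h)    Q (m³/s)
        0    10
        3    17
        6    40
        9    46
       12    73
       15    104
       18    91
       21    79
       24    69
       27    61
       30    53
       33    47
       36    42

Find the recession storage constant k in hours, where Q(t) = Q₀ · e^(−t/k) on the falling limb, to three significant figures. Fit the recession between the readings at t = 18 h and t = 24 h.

k ≈ 21.7 h

On the falling limb, Q drops from 91 to 69 m³/s between t = 18 h and t = 24 h (Δt = 6 h).
k = −Δt / ln(Q₂/Q₁) = −6 / ln(69/91) = 21.7 h.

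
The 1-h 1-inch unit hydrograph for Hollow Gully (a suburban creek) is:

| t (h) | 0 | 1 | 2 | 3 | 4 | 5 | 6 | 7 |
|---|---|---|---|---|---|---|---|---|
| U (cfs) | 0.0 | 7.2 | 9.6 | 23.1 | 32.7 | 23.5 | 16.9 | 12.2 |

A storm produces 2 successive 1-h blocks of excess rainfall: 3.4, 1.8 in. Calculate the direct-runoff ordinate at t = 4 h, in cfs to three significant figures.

Q ≈ 153 cfs

By discrete convolution, Q_j = Σ (P_i / 1 in) · U_{j−i}.
At t = 4 h (j=4): Q = (3.4/1)·32.7 + (1.8/1)·23.1 = 153 cfs.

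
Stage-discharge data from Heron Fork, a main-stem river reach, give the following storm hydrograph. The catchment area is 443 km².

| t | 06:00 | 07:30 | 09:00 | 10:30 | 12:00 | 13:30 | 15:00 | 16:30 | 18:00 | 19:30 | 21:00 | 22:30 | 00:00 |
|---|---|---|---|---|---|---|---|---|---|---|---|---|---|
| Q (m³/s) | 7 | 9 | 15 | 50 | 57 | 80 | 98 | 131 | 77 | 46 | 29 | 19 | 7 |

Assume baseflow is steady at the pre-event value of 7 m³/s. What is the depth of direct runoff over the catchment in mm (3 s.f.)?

d ≈ 6.51 mm

Direct runoff: 0.0, 2.0, 8.0, 43.0, 50.0, 73.0, 91.0, 124.0, 70.0, 39.0, 22.0, 12.0, 0.0 m³/s; ΣQ_DR = 534.0 m³/s.
V = ΣQ_DR · Δt = 534.0 × 5400 s = 2.884 × 10^6 m³.
Over A = 443 km², depth = V / A = 6.51 mm.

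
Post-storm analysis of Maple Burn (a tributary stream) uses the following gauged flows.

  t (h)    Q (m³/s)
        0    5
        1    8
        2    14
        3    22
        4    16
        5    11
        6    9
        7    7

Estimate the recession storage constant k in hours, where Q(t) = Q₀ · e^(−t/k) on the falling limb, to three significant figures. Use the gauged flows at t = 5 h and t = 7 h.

On the falling limb, Q drops from 11 to 7 m³/s between t = 5 h and t = 7 h (Δt = 2 h).
k = −Δt / ln(Q₂/Q₁) = −2 / ln(7/11) = 4.42 h.

k ≈ 4.42 h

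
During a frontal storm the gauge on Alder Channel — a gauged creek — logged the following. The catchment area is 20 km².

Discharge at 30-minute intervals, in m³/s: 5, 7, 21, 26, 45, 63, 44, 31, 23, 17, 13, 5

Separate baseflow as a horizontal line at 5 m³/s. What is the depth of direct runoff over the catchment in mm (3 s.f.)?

Direct runoff: 0.0, 2.0, 16.0, 21.0, 40.0, 58.0, 39.0, 26.0, 18.0, 12.0, 8.0, 0.0 m³/s; ΣQ_DR = 240.0 m³/s.
V = ΣQ_DR · Δt = 240.0 × 1800 s = 4.320 × 10^5 m³.
Over A = 20 km², depth = V / A = 21.6 mm.

d ≈ 21.6 mm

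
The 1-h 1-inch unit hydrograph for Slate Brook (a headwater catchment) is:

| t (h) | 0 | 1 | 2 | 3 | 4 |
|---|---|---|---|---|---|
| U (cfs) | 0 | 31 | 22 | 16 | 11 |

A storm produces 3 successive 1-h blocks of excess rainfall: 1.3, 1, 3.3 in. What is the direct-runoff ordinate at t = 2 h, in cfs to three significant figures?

Q ≈ 59.6 cfs

By discrete convolution, Q_j = Σ (P_i / 1 in) · U_{j−i}.
At t = 2 h (j=2): Q = (1.3/1)·22 + (1/1)·31 + (3.3/1)·0 = 59.6 cfs.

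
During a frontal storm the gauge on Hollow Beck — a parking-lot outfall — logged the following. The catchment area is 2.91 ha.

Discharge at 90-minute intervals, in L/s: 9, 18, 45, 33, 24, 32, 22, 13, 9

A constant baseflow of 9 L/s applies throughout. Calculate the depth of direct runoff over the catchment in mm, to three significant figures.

Direct runoff: 0.0, 9.0, 36.0, 24.0, 15.0, 23.0, 13.0, 4.0, 0.0 L/s; ΣQ_DR = 124.0 L/s.
V = ΣQ_DR · Δt = 124.0 × 5400 s = 6.696 × 10^5 L.
Over A = 2.91 ha, depth = V / A = 23.0 mm.

d ≈ 23.0 mm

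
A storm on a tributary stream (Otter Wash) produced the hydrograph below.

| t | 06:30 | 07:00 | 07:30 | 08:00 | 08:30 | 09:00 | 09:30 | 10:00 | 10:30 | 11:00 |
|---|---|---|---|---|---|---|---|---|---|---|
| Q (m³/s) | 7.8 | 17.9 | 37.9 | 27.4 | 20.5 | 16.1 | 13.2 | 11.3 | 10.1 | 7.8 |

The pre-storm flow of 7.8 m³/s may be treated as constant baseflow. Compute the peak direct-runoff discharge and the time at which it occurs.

Subtracting baseflow gives direct-runoff ordinates: 0.0, 10.1, 30.1, 19.6, 12.7, 8.3, 5.4, 3.5, 2.3, 0.0 m³/s.
The maximum is 30.1 m³/s, occurring at the reading for t = 07:30.

Q_p = 30.1 m³/s at t = 07:30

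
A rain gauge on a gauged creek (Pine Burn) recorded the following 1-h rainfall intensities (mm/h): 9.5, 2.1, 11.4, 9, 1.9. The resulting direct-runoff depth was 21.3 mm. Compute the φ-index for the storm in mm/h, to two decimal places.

Only the 3 blocks with intensity above φ contribute runoff: 9.5, 11.4, 9 mm/h.
Σ(I−φ)·Δt = d  ⇒  (9.5+11.4+9 − 3φ)·1 = 21.3
φ = (29.90 − 21.3/1) / 3 = 2.87 mm/h.

φ ≈ 2.87 mm/h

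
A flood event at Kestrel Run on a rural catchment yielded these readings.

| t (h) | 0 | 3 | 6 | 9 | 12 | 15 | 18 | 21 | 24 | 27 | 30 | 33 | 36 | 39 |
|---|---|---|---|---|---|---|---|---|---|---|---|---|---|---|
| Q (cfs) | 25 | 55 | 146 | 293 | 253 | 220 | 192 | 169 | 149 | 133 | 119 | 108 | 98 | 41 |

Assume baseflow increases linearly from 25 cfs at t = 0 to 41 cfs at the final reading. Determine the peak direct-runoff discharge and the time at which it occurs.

Q_p = 264.31 cfs at t = 9 h

Subtracting baseflow gives direct-runoff ordinates: 0.00, 28.77, 118.54, 264.31, 223.08, 188.85, 159.62, 135.38, 114.15, 96.92, 81.69, 69.46, 58.23, 0.00 cfs.
The maximum is 264.31 cfs, occurring at the reading for t = 9 h.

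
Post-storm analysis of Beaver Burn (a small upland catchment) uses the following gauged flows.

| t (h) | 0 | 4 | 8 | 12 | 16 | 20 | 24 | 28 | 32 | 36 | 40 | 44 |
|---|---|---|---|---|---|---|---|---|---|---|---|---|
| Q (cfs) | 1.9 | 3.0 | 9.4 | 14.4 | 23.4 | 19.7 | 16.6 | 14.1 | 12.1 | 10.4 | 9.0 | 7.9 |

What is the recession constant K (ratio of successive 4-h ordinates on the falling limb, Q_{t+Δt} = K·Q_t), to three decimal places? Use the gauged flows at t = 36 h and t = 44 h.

K ≈ 0.872

Using the recession-limb readings at t = 36 h and t = 44 h: Q falls from 10.4 to 7.9 cfs over 2 intervals.
K = (Q₂/Q₁)^(1/2) = (7.9/10.4)^(1/2) = 0.872.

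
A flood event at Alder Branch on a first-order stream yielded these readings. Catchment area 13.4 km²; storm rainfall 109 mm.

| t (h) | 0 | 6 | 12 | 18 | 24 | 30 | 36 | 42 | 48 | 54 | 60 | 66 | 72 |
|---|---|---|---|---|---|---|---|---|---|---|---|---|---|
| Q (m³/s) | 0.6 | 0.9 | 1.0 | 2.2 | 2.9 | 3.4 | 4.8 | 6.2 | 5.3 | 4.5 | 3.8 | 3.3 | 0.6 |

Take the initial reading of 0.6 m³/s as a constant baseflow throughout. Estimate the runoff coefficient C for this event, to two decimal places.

C ≈ 0.47

ΣQ_DR = 31.70 m³/s; V = ΣQ_DR·Δt = 6.847 × 10^5 m³.
Runoff depth d = V / A = 51.10 mm.
C = d / P = 51.10 / 109 = 0.47.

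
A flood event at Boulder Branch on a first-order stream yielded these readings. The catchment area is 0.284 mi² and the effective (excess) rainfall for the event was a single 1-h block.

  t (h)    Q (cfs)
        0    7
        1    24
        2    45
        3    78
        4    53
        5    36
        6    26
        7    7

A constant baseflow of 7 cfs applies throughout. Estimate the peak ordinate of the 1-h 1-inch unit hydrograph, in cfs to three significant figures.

Direct runoff: 0.0, 17.0, 38.0, 71.0, 46.0, 29.0, 19.0, 0.0 cfs; ΣQ_DR = 220.0 cfs, peak = 71.0 cfs.
Runoff depth d = ΣQ_DR·Δt / A = 220.0 × 3600 / (0.284 mi²) = 1.200 in.
The 1-inch UH is the DRH scaled by (1 in)/d, so U_p = 71.0 × 1/1.200 = 59.1 cfs.

U_p ≈ 59.1 cfs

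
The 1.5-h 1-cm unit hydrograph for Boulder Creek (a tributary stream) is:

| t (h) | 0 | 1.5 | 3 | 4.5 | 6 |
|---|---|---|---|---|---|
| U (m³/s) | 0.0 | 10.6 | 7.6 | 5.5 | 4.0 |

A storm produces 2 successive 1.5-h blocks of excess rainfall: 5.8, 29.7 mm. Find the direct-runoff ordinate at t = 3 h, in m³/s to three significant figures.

By discrete convolution, Q_j = Σ (P_i / 10 mm) · U_{j−i}.
At t = 3 h (j=2): Q = (5.8/10)·7.6 + (29.7/10)·10.6 = 35.9 m³/s.

Q ≈ 35.9 m³/s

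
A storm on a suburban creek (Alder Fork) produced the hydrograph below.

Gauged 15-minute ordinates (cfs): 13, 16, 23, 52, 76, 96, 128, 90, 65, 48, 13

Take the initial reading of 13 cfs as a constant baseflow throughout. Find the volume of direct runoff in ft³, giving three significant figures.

Direct-runoff ordinates (Q − Q_b): 0.0, 3.0, 10.0, 39.0, 63.0, 83.0, 115.0, 77.0, 52.0, 35.0, 0.0 cfs.
ΣQ_DR = 477.0 cfs.
With Δt = 0.25 h = 900 s, V = ΣQ_DR · Δt = 477.0 × 900 = 4.29 × 10^5 ft³.

V ≈ 4.29 × 10^5 ft³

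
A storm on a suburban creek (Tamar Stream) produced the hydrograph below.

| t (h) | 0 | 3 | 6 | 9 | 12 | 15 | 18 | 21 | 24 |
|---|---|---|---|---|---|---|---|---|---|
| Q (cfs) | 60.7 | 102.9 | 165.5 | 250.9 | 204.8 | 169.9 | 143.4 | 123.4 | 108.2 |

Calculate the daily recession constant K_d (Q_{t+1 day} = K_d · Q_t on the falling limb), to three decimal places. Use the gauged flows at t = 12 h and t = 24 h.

Between t = 12 h and t = 24 h the flow falls from 204.8 to 108.2 cfs over 4×3 h = 12 h.
Per-interval ratio K = (108.2/204.8)^(1/4) = 0.8526; K_d = K^(24/3) = 0.279.

K_d ≈ 0.279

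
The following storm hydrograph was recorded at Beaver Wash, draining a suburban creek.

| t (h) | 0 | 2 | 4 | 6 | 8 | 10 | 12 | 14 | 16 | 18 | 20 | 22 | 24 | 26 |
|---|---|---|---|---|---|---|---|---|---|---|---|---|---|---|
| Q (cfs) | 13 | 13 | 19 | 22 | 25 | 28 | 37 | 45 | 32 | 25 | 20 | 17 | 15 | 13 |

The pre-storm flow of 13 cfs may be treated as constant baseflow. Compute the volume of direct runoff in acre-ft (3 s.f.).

Direct-runoff ordinates (Q − Q_b): 0.0, 0.0, 6.0, 9.0, 12.0, 15.0, 24.0, 32.0, 19.0, 12.0, 7.0, 4.0, 2.0, 0.0 cfs.
ΣQ_DR = 142.0 cfs.
With Δt = 2 h = 7200 s, V = ΣQ_DR · Δt = 142.0 × 7200 = 1.02 × 10^6 ft³ = 23.5 acre-ft.

V ≈ 23.5 acre-ft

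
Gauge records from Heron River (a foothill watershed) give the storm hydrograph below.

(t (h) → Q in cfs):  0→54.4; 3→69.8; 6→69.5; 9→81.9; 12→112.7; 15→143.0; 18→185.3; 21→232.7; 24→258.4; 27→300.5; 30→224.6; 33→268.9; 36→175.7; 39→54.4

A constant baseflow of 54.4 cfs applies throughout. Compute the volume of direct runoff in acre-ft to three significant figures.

Direct-runoff ordinates (Q − Q_b): 0.0, 15.4, 15.1, 27.5, 58.3, 88.6, 130.9, 178.3, 204.0, 246.1, 170.2, 214.5, 121.3, 0.0 cfs.
ΣQ_DR = 1470 cfs.
With Δt = 3 h = 10800 s, V = ΣQ_DR · Δt = 1470 × 10800 = 1.59 × 10^7 ft³ = 365 acre-ft.

V ≈ 365 acre-ft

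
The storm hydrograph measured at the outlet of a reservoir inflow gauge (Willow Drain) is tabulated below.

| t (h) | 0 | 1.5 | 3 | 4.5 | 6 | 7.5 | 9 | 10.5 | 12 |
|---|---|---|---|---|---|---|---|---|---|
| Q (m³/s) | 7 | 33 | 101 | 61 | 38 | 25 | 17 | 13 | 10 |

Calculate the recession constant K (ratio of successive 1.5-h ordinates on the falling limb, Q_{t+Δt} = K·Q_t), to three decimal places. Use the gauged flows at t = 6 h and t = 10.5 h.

K ≈ 0.699

Using the recession-limb readings at t = 6 h and t = 10.5 h: Q falls from 38 to 13 m³/s over 3 intervals.
K = (Q₂/Q₁)^(1/3) = (13/38)^(1/3) = 0.699.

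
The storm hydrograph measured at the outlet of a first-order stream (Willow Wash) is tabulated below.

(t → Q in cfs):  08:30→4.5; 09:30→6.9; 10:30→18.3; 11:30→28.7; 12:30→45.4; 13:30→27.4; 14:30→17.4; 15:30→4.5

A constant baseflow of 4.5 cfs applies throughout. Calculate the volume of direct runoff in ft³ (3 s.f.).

Direct-runoff ordinates (Q − Q_b): 0.0, 2.4, 13.8, 24.2, 40.9, 22.9, 12.9, 0.0 cfs.
ΣQ_DR = 117.1 cfs.
With Δt = 1 h = 3600 s, V = ΣQ_DR · Δt = 117.1 × 3600 = 4.22 × 10^5 ft³.

V ≈ 4.22 × 10^5 ft³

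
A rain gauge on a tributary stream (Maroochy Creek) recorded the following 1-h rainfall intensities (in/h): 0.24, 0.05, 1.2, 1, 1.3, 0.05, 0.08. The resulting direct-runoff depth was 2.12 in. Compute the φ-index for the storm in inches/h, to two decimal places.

φ ≈ 0.46 in/h

Only the 3 blocks with intensity above φ contribute runoff: 1.2, 1, 1.3 in/h.
Σ(I−φ)·Δt = d  ⇒  (1.2+1+1.3 − 3φ)·1 = 2.12
φ = (3.500 − 2.12/1) / 3 = 0.46 in/h.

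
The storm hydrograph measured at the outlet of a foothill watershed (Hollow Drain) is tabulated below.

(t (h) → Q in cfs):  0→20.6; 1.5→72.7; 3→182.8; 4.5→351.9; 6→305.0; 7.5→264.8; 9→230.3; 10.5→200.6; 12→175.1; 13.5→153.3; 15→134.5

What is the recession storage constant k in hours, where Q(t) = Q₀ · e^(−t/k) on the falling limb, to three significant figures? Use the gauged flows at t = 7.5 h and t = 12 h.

k ≈ 10.9 h

On the falling limb, Q drops from 264.8 to 175.1 cfs between t = 7.5 h and t = 12 h (Δt = 4.5 h).
k = −Δt / ln(Q₂/Q₁) = −4.5 / ln(175.1/264.8) = 10.9 h.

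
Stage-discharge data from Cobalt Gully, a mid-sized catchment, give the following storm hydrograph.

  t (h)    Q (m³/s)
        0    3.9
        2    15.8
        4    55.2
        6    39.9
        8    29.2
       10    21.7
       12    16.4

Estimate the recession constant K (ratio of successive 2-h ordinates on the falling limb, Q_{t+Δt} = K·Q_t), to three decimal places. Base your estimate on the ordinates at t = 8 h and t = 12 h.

K ≈ 0.749

Using the recession-limb readings at t = 8 h and t = 12 h: Q falls from 29.2 to 16.4 m³/s over 2 intervals.
K = (Q₂/Q₁)^(1/2) = (16.4/29.2)^(1/2) = 0.749.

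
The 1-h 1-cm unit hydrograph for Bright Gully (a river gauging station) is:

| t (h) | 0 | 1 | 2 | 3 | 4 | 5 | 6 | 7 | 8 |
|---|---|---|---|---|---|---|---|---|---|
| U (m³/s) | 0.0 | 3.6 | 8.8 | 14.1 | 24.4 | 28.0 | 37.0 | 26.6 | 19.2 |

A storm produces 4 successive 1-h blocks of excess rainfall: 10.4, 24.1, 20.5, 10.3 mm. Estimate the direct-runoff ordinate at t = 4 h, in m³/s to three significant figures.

Q ≈ 81.1 m³/s

By discrete convolution, Q_j = Σ (P_i / 10 mm) · U_{j−i}.
At t = 4 h (j=4): Q = (10.4/10)·24.4 + (24.1/10)·14.1 + (20.5/10)·8.8 + (10.3/10)·3.6 = 81.1 m³/s.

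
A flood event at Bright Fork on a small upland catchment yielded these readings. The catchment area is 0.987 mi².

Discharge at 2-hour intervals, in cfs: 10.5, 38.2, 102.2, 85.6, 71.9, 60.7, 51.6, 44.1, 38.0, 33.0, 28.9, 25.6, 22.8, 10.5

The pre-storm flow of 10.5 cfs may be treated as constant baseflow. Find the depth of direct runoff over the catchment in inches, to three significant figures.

d ≈ 1.50 in

Direct runoff: 0.0, 27.7, 91.7, 75.1, 61.4, 50.2, 41.1, 33.6, 27.5, 22.5, 18.4, 15.1, 12.3, 0.0 cfs; ΣQ_DR = 476.6 cfs.
V = ΣQ_DR · Δt = 476.6 × 7200 s = 3.432 × 10^6 ft³.
Over A = 0.987 mi², depth = V / A = 1.50 in.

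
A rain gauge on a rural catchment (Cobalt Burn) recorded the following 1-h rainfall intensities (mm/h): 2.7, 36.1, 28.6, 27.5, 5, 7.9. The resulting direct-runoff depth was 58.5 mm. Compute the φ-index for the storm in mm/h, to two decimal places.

φ ≈ 11.23 mm/h

Only the 3 blocks with intensity above φ contribute runoff: 36.1, 28.6, 27.5 mm/h.
Σ(I−φ)·Δt = d  ⇒  (36.1+28.6+27.5 − 3φ)·1 = 58.5
φ = (92.20 − 58.5/1) / 3 = 11.23 mm/h.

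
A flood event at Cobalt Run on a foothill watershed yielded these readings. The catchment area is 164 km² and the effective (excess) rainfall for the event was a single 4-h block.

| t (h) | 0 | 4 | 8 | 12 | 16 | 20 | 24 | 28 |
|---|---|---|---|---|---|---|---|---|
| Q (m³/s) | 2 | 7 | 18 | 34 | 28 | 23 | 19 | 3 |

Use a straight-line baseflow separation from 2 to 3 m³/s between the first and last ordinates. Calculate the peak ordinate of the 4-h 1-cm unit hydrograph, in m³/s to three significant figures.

U_p ≈ 31.5 m³/s

Direct runoff: 0.00, 4.86, 15.71, 31.57, 25.43, 20.29, 16.14, 0.00 m³/s; ΣQ_DR = 114.0 m³/s, peak = 31.57 m³/s.
Runoff depth d = ΣQ_DR·Δt / A = 114.0 × 14400 / (164 km²) = 10.01 mm.
The 1-cm UH is the DRH scaled by (10 mm)/d, so U_p = 31.57 × 10/10.01 = 31.5 m³/s.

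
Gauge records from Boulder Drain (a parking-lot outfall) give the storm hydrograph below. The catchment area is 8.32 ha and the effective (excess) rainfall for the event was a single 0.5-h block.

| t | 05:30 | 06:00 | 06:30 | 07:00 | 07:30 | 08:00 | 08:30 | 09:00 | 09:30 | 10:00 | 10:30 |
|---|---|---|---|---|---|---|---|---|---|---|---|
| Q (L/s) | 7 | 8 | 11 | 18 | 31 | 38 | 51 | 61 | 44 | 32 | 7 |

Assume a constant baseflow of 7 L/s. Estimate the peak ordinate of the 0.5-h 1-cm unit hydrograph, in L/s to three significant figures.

Direct runoff: 0.0, 1.0, 4.0, 11.0, 24.0, 31.0, 44.0, 54.0, 37.0, 25.0, 0.0 L/s; ΣQ_DR = 231.0 L/s, peak = 54.0 L/s.
Runoff depth d = ΣQ_DR·Δt / A = 231.0 × 1800 / (8.32 ha) = 4.998 mm.
The 1-cm UH is the DRH scaled by (10 mm)/d, so U_p = 54.0 × 10/4.998 = 108 L/s.

U_p ≈ 108 L/s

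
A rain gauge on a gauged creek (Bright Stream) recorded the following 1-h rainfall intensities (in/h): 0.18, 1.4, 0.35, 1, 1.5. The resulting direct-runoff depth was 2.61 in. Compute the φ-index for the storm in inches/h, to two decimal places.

Only the 3 blocks with intensity above φ contribute runoff: 1.4, 1, 1.5 in/h.
Σ(I−φ)·Δt = d  ⇒  (1.4+1+1.5 − 3φ)·1 = 2.61
φ = (3.900 − 2.61/1) / 3 = 0.43 in/h.

φ ≈ 0.43 in/h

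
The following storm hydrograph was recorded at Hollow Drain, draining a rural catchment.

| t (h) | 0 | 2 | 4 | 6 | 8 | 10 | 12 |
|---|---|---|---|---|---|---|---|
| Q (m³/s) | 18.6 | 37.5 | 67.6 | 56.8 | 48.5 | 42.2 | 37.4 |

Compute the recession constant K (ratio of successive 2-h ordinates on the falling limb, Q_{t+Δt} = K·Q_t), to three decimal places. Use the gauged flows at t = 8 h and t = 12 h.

Using the recession-limb readings at t = 8 h and t = 12 h: Q falls from 48.5 to 37.4 m³/s over 2 intervals.
K = (Q₂/Q₁)^(1/2) = (37.4/48.5)^(1/2) = 0.878.

K ≈ 0.878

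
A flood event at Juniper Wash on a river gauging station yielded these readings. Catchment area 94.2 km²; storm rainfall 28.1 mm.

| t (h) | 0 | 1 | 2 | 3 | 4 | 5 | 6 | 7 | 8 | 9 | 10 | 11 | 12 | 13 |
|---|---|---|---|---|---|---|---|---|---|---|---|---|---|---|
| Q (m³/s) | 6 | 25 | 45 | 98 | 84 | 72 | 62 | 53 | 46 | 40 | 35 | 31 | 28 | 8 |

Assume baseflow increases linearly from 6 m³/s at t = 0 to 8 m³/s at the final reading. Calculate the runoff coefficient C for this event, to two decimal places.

C ≈ 0.73

ΣQ_DR = 535.0 m³/s; V = ΣQ_DR·Δt = 1.926 × 10^6 m³.
Runoff depth d = V / A = 20.45 mm.
C = d / P = 20.45 / 28.1 = 0.73.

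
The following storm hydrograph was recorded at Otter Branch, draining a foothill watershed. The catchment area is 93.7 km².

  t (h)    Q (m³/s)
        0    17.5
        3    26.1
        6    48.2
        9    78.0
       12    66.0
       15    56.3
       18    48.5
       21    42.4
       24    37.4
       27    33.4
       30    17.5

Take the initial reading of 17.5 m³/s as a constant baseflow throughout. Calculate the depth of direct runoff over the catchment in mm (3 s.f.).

Direct runoff: 0.0, 8.6, 30.7, 60.5, 48.5, 38.8, 31.0, 24.9, 19.9, 15.9, 0.0 m³/s; ΣQ_DR = 278.8 m³/s.
V = ΣQ_DR · Δt = 278.8 × 10800 s = 3.011 × 10^6 m³.
Over A = 93.7 km², depth = V / A = 32.1 mm.

d ≈ 32.1 mm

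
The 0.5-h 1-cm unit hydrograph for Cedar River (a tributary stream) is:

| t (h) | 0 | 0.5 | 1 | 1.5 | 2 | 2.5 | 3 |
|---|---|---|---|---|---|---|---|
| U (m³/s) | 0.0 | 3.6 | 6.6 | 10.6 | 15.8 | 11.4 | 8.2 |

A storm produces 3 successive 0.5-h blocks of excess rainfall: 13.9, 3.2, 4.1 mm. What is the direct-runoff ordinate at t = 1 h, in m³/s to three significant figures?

Q ≈ 10.3 m³/s

By discrete convolution, Q_j = Σ (P_i / 10 mm) · U_{j−i}.
At t = 1 h (j=2): Q = (13.9/10)·6.6 + (3.2/10)·3.6 + (4.1/10)·0.0 = 10.3 m³/s.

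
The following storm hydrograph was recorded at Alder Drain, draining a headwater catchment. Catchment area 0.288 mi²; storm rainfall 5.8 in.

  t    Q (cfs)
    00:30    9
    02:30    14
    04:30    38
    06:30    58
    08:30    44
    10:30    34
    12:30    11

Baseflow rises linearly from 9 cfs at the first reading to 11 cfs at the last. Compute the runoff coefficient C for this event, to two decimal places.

C ≈ 0.26

ΣQ_DR = 138.0 cfs; V = ΣQ_DR·Δt = 9.936 × 10^5 ft³.
Runoff depth d = V / A = 1.485 in.
C = d / P = 1.485 / 5.8 = 0.26.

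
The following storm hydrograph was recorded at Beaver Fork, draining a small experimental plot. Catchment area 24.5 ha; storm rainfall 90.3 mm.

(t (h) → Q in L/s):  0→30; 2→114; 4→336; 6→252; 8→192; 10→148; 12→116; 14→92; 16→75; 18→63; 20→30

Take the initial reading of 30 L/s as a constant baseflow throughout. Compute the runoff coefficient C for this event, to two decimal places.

ΣQ_DR = 1118 L/s; V = ΣQ_DR·Δt = 8.050 × 10^6 L.
Runoff depth d = V / A = 32.86 mm.
C = d / P = 32.86 / 90.3 = 0.36.

C ≈ 0.36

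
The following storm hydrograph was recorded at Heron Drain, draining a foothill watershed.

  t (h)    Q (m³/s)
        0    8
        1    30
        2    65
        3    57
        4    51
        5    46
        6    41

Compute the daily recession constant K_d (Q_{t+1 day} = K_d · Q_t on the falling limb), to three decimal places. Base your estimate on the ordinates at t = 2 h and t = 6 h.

K_d ≈ 0.063

Between t = 2 h and t = 6 h the flow falls from 65 to 41 m³/s over 4×1 h = 4 h.
Per-interval ratio K = (41/65)^(1/4) = 0.8912; K_d = K^(24/1) = 0.063.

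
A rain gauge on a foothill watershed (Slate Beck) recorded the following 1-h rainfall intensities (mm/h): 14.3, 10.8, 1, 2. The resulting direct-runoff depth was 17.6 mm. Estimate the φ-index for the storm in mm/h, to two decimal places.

φ ≈ 3.75 mm/h

Only the 2 blocks with intensity above φ contribute runoff: 14.3, 10.8 mm/h.
Σ(I−φ)·Δt = d  ⇒  (14.3+10.8 − 2φ)·1 = 17.6
φ = (25.10 − 17.6/1) / 2 = 3.75 mm/h.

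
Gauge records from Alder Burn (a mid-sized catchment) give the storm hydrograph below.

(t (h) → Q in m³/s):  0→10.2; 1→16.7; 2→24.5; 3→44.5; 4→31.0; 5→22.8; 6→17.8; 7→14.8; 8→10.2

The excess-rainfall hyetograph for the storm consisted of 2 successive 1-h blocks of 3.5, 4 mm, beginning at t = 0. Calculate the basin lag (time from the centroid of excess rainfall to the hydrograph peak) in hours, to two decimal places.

t_L ≈ 1.97 h

Centroid of excess rainfall: t_c = Σ P_i·t̄_i / ΣP_i = 1.0333 h (block centres at 0.5, 1.5 h).
Hydrograph peak occurs at t = 3 h, so basin lag t_L = 3 − 1.0333 = 1.97 h.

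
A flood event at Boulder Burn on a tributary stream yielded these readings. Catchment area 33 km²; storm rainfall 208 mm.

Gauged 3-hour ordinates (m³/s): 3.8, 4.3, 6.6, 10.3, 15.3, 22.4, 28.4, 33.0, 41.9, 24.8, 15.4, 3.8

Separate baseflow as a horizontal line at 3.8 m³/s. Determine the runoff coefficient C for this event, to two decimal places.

ΣQ_DR = 164.4 m³/s; V = ΣQ_DR·Δt = 1.776 × 10^6 m³.
Runoff depth d = V / A = 53.80 mm.
C = d / P = 53.80 / 208 = 0.26.

C ≈ 0.26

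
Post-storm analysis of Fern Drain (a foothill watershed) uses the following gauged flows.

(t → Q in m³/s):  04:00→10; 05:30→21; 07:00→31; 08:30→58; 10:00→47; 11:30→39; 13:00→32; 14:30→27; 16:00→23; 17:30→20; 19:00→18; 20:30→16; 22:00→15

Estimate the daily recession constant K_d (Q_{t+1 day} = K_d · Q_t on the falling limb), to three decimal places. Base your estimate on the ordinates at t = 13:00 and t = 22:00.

Between t = 13:00 and t = 22:00 the flow falls from 32 to 15 m³/s over 6×1.5 h = 9 h.
Per-interval ratio K = (15/32)^(1/6) = 0.8814; K_d = K^(24/1.5) = 0.133.

K_d ≈ 0.133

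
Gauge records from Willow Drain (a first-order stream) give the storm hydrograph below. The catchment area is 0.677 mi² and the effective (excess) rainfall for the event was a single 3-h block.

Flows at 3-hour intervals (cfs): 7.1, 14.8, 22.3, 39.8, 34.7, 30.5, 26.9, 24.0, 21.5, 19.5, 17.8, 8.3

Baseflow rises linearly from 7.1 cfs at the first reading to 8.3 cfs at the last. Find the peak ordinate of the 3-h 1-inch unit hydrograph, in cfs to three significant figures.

U_p ≈ 27.0 cfs

Direct runoff: 0.00, 7.59, 14.98, 32.37, 27.16, 22.85, 19.15, 16.14, 13.53, 11.42, 9.61, 0.00 cfs; ΣQ_DR = 174.8 cfs, peak = 32.37 cfs.
Runoff depth d = ΣQ_DR·Δt / A = 174.8 × 10800 / (0.677 mi²) = 1.200 in.
The 1-inch UH is the DRH scaled by (1 in)/d, so U_p = 32.37 × 1/1.200 = 27.0 cfs.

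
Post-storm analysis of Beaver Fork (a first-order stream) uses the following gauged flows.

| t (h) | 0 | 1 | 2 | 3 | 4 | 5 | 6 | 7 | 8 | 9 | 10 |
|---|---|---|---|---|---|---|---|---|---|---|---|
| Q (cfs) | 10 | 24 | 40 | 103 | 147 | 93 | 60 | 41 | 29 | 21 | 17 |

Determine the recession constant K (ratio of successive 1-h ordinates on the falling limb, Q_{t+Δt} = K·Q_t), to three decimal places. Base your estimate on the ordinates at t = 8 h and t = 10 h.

K ≈ 0.766

Using the recession-limb readings at t = 8 h and t = 10 h: Q falls from 29 to 17 cfs over 2 intervals.
K = (Q₂/Q₁)^(1/2) = (17/29)^(1/2) = 0.766.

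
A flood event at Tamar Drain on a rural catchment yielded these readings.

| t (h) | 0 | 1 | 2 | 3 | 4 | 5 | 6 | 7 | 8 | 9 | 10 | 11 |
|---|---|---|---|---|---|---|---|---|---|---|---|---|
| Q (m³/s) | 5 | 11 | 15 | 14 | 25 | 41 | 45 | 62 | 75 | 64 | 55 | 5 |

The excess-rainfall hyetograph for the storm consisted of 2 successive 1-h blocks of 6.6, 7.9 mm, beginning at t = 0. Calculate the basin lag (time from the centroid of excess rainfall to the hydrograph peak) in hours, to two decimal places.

Centroid of excess rainfall: t_c = Σ P_i·t̄_i / ΣP_i = 1.0448 h (block centres at 0.5, 1.5 h).
Hydrograph peak occurs at t = 8 h, so basin lag t_L = 8 − 1.0448 = 6.96 h.

t_L ≈ 6.96 h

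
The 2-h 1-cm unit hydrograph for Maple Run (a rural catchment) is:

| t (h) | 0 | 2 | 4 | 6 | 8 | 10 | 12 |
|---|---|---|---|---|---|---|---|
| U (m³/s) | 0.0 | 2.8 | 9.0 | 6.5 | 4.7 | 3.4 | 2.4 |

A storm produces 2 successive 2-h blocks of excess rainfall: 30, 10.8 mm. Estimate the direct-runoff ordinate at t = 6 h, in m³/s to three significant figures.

By discrete convolution, Q_j = Σ (P_i / 10 mm) · U_{j−i}.
At t = 6 h (j=3): Q = (30/10)·6.5 + (10.8/10)·9.0 = 29.2 m³/s.

Q ≈ 29.2 m³/s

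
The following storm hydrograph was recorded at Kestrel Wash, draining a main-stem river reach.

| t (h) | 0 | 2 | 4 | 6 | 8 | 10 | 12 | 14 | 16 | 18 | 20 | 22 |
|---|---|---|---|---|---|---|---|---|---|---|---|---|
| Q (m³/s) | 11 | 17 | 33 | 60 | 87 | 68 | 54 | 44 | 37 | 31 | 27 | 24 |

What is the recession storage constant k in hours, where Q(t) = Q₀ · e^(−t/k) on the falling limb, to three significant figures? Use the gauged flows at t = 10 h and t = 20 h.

k ≈ 10.8 h

On the falling limb, Q drops from 68 to 27 m³/s between t = 10 h and t = 20 h (Δt = 10 h).
k = −Δt / ln(Q₂/Q₁) = −10 / ln(27/68) = 10.8 h.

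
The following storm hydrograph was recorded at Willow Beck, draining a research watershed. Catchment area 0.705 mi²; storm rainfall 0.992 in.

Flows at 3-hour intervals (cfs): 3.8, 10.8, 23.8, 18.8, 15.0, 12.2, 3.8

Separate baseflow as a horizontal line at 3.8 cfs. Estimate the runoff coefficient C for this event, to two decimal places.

ΣQ_DR = 61.60 cfs; V = ΣQ_DR·Δt = 6.653 × 10^5 ft³.
Runoff depth d = V / A = 0.4062 in.
C = d / P = 0.4062 / 0.992 = 0.41.

C ≈ 0.41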